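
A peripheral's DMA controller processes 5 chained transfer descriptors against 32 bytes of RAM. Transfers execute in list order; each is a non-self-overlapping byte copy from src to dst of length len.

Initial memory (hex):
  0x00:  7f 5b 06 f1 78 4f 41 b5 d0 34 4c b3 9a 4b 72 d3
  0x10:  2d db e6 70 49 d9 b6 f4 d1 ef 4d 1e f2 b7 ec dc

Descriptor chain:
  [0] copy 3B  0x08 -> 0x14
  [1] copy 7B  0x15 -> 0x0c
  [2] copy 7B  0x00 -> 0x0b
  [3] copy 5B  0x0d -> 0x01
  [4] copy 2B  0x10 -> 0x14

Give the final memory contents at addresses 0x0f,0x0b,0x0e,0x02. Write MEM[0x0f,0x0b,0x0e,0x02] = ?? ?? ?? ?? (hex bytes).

MEM[0x0f,0x0b,0x0e,0x02] = 78 7f f1 f1

  after D0: wrote 3B at 0x14 = d0344c
  after D1: wrote 7B at 0x0c = 344cf4d1ef4d1e
  after D2: wrote 7B at 0x0b = 7f5b06f1784f41
  after D3: wrote 5B at 0x01 = 06f1784f41
  after D4: wrote 2B at 0x14 = 4f41
query mem[0x0f]=0x78, mem[0x0b]=0x7f, mem[0x0e]=0xf1, mem[0x02]=0xf1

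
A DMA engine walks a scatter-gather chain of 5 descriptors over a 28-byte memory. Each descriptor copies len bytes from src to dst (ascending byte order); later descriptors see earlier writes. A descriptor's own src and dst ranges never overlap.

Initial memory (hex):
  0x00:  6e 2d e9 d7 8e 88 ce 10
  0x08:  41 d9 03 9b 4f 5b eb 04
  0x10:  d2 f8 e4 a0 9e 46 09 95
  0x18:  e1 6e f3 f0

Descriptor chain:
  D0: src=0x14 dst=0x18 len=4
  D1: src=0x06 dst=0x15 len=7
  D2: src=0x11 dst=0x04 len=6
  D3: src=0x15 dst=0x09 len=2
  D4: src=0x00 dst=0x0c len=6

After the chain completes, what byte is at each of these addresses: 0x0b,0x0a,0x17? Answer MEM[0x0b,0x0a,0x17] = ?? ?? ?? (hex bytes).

MEM[0x0b,0x0a,0x17] = 9b 10 41

  after D0: wrote 4B at 0x18 = 9e460995
  after D1: wrote 7B at 0x15 = ce1041d9039b4f
  after D2: wrote 6B at 0x04 = f8e4a09ece10
  after D3: wrote 2B at 0x09 = ce10
  after D4: wrote 6B at 0x0c = 6e2de9d7f8e4
query mem[0x0b]=0x9b, mem[0x0a]=0x10, mem[0x17]=0x41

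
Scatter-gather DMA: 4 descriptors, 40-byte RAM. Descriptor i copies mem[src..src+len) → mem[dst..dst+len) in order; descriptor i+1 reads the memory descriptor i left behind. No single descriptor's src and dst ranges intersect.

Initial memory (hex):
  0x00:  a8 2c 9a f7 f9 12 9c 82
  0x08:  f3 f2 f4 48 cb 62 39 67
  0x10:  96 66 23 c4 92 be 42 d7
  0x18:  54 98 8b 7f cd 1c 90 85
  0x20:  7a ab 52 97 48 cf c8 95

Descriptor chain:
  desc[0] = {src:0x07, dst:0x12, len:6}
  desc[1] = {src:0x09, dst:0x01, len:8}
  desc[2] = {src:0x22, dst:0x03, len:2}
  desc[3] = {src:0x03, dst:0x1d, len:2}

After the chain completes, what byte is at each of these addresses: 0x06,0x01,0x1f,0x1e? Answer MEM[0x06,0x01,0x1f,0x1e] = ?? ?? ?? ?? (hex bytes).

MEM[0x06,0x01,0x1f,0x1e] = 39 f2 85 97

#0 dst[0x12+6] := {0x82,0xf3,0xf2,0xf4,0x48,0xcb}
#1 dst[0x01+8] := {0xf2,0xf4,0x48,0xcb,0x62,0x39,0x67,0x96}
#2 dst[0x03+2] := {0x52,0x97}
#3 dst[0x1d+2] := {0x52,0x97}
query mem[0x06]=0x39, mem[0x01]=0xf2, mem[0x1f]=0x85, mem[0x1e]=0x97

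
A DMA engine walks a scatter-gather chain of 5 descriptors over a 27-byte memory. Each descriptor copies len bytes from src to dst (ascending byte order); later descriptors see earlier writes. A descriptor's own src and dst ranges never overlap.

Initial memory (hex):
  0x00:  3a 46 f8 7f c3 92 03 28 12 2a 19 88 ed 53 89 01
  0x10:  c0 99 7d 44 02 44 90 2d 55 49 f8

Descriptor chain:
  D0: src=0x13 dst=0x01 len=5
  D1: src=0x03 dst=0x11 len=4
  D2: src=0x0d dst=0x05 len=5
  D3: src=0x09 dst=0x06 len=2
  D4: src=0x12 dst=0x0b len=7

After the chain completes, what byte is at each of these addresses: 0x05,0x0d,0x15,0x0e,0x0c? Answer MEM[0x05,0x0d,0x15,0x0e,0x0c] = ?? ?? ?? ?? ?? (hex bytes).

  after D0: wrote 5B at 0x01 = 440244902d
  after D1: wrote 4B at 0x11 = 44902d03
  after D2: wrote 5B at 0x05 = 538901c044
  after D3: wrote 2B at 0x06 = 4419
  after D4: wrote 7B at 0x0b = 902d0344902d55
query mem[0x05]=0x53, mem[0x0d]=0x03, mem[0x15]=0x44, mem[0x0e]=0x44, mem[0x0c]=0x2d

MEM[0x05,0x0d,0x15,0x0e,0x0c] = 53 03 44 44 2d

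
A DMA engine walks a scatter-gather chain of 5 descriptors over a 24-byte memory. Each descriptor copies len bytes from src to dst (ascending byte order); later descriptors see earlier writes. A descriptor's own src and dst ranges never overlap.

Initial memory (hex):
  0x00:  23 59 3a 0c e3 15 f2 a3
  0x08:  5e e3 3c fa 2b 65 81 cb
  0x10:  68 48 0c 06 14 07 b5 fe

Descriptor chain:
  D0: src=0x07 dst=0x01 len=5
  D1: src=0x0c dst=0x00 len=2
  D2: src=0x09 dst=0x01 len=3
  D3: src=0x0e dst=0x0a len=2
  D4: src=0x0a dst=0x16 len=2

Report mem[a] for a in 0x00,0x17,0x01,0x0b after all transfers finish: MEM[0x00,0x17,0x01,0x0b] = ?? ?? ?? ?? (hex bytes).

MEM[0x00,0x17,0x01,0x0b] = 2b cb e3 cb

#0 dst[0x01+5] := {0xa3,0x5e,0xe3,0x3c,0xfa}
#1 dst[0x00+2] := {0x2b,0x65}
#2 dst[0x01+3] := {0xe3,0x3c,0xfa}
#3 dst[0x0a+2] := {0x81,0xcb}
#4 dst[0x16+2] := {0x81,0xcb}
query mem[0x00]=0x2b, mem[0x17]=0xcb, mem[0x01]=0xe3, mem[0x0b]=0xcb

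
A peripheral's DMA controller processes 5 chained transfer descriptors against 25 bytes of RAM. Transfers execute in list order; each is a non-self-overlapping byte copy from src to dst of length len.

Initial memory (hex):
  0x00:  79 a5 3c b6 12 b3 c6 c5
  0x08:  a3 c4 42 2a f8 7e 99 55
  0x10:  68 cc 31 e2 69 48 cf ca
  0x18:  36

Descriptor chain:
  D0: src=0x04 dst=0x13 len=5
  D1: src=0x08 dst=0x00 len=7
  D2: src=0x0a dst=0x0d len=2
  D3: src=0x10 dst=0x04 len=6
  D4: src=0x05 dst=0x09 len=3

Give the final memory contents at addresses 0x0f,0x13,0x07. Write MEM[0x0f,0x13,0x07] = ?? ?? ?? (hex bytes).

MEM[0x0f,0x13,0x07] = 55 12 12

[0] 0x04->0x13 len=5 : 12 b3 c6 c5 a3
[1] 0x08->0x00 len=7 : a3 c4 42 2a f8 7e 99
[2] 0x0a->0x0d len=2 : 42 2a
[3] 0x10->0x04 len=6 : 68 cc 31 12 b3 c6
[4] 0x05->0x09 len=3 : cc 31 12
query mem[0x0f]=0x55, mem[0x13]=0x12, mem[0x07]=0x12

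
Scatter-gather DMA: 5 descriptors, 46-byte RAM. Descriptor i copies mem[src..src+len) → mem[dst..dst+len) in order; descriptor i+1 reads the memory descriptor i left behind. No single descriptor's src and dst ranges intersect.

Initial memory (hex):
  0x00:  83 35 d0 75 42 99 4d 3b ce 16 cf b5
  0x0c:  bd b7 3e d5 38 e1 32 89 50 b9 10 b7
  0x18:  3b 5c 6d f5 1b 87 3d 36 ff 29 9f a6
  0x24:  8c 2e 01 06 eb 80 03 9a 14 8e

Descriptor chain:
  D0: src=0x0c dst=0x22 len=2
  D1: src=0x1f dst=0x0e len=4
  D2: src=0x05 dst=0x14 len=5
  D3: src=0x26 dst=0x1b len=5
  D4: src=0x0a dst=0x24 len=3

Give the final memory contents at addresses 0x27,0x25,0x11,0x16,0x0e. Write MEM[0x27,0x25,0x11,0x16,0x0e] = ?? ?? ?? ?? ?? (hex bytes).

MEM[0x27,0x25,0x11,0x16,0x0e] = 06 b5 bd 3b 36

[0] 0x0c->0x22 len=2 : bd b7
[1] 0x1f->0x0e len=4 : 36 ff 29 bd
[2] 0x05->0x14 len=5 : 99 4d 3b ce 16
[3] 0x26->0x1b len=5 : 01 06 eb 80 03
[4] 0x0a->0x24 len=3 : cf b5 bd
query mem[0x27]=0x06, mem[0x25]=0xb5, mem[0x11]=0xbd, mem[0x16]=0x3b, mem[0x0e]=0x36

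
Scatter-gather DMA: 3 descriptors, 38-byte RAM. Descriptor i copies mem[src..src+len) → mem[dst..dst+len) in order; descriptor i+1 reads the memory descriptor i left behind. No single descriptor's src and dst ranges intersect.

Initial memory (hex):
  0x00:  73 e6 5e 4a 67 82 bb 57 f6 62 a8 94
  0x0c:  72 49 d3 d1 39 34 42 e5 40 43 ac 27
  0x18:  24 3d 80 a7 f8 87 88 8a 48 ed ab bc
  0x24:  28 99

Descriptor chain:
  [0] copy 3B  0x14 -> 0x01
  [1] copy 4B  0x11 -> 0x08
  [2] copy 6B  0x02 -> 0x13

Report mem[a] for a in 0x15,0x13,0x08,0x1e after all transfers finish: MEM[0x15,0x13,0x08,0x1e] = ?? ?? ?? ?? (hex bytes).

#0 dst[0x01+3] := {0x40,0x43,0xac}
#1 dst[0x08+4] := {0x34,0x42,0xe5,0x40}
#2 dst[0x13+6] := {0x43,0xac,0x67,0x82,0xbb,0x57}
query mem[0x15]=0x67, mem[0x13]=0x43, mem[0x08]=0x34, mem[0x1e]=0x88

MEM[0x15,0x13,0x08,0x1e] = 67 43 34 88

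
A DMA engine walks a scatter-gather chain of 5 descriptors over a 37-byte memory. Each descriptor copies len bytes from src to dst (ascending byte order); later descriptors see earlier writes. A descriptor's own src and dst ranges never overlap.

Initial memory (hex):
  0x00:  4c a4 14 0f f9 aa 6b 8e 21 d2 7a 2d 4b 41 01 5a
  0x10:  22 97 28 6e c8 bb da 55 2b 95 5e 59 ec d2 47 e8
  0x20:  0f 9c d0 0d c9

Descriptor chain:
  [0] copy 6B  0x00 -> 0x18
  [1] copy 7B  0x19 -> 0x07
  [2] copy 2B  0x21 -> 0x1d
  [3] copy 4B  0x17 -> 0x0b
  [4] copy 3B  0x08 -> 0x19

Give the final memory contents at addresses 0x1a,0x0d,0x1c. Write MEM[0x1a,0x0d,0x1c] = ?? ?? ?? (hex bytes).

[0] 0x00->0x18 len=6 : 4c a4 14 0f f9 aa
[1] 0x19->0x07 len=7 : a4 14 0f f9 aa 47 e8
[2] 0x21->0x1d len=2 : 9c d0
[3] 0x17->0x0b len=4 : 55 4c a4 14
[4] 0x08->0x19 len=3 : 14 0f f9
query mem[0x1a]=0x0f, mem[0x0d]=0xa4, mem[0x1c]=0xf9

MEM[0x1a,0x0d,0x1c] = 0f a4 f9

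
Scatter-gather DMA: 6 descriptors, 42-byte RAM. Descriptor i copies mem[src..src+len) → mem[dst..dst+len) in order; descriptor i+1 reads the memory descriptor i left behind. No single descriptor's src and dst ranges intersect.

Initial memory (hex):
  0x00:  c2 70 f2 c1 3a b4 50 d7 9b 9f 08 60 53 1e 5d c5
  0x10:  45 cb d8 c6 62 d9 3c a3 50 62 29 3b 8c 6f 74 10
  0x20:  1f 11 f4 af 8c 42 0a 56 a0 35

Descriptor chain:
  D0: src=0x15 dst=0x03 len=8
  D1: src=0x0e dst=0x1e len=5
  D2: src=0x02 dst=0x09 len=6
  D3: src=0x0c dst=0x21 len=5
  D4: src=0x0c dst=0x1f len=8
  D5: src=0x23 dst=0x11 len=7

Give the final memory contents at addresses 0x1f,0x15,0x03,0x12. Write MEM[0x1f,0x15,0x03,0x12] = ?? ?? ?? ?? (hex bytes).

MEM[0x1f,0x15,0x03,0x12] = a3 56 d9 cb

D0: mem[0x03..0x0a] <- [d9 3c a3 50 62 29 3b 8c]
D1: mem[0x1e..0x22] <- [5d c5 45 cb d8]
D2: mem[0x09..0x0e] <- [f2 d9 3c a3 50 62]
D3: mem[0x21..0x25] <- [a3 50 62 c5 45]
D4: mem[0x1f..0x26] <- [a3 50 62 c5 45 cb d8 c6]
D5: mem[0x11..0x17] <- [45 cb d8 c6 56 a0 35]
query mem[0x1f]=0xa3, mem[0x15]=0x56, mem[0x03]=0xd9, mem[0x12]=0xcb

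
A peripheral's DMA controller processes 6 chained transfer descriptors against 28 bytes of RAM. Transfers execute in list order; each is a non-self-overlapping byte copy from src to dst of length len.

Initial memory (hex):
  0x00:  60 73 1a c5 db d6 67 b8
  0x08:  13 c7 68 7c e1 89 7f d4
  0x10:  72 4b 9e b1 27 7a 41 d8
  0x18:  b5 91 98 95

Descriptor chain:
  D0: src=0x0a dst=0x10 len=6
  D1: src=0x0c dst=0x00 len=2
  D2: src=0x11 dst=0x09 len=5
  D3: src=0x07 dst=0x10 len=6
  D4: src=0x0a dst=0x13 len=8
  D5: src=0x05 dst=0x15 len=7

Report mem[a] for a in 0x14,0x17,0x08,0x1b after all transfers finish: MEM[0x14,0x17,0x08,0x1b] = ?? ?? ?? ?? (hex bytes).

D0: mem[0x10..0x15] <- [68 7c e1 89 7f d4]
D1: mem[0x00..0x01] <- [e1 89]
D2: mem[0x09..0x0d] <- [7c e1 89 7f d4]
D3: mem[0x10..0x15] <- [b8 13 7c e1 89 7f]
D4: mem[0x13..0x1a] <- [e1 89 7f d4 7f d4 b8 13]
D5: mem[0x15..0x1b] <- [d6 67 b8 13 7c e1 89]
query mem[0x14]=0x89, mem[0x17]=0xb8, mem[0x08]=0x13, mem[0x1b]=0x89

MEM[0x14,0x17,0x08,0x1b] = 89 b8 13 89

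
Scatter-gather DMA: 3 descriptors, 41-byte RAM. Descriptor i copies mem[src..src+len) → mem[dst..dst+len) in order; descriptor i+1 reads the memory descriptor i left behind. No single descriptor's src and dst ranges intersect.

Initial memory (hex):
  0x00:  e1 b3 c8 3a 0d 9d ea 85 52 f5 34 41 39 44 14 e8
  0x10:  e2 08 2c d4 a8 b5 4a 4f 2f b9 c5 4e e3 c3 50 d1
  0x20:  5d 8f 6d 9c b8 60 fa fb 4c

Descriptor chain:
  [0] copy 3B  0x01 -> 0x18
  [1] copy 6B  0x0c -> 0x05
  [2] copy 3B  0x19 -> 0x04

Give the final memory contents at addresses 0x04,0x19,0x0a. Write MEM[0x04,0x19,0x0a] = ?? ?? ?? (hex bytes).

MEM[0x04,0x19,0x0a] = c8 c8 08

[0] 0x01->0x18 len=3 : b3 c8 3a
[1] 0x0c->0x05 len=6 : 39 44 14 e8 e2 08
[2] 0x19->0x04 len=3 : c8 3a 4e
query mem[0x04]=0xc8, mem[0x19]=0xc8, mem[0x0a]=0x08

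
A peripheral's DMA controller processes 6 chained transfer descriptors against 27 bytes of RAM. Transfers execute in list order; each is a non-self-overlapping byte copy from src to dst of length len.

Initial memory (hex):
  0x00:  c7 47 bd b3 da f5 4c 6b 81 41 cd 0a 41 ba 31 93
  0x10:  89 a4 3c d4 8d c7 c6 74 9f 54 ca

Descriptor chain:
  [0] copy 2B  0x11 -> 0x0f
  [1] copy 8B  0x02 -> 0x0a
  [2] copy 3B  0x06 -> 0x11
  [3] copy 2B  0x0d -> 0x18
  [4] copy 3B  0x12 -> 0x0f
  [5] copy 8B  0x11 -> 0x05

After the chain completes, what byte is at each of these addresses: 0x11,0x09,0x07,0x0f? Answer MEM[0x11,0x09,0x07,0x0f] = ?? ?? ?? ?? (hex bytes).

#0 dst[0x0f+2] := {0xa4,0x3c}
#1 dst[0x0a+8] := {0xbd,0xb3,0xda,0xf5,0x4c,0x6b,0x81,0x41}
#2 dst[0x11+3] := {0x4c,0x6b,0x81}
#3 dst[0x18+2] := {0xf5,0x4c}
#4 dst[0x0f+3] := {0x6b,0x81,0x8d}
#5 dst[0x05+8] := {0x8d,0x6b,0x81,0x8d,0xc7,0xc6,0x74,0xf5}
query mem[0x11]=0x8d, mem[0x09]=0xc7, mem[0x07]=0x81, mem[0x0f]=0x6b

MEM[0x11,0x09,0x07,0x0f] = 8d c7 81 6b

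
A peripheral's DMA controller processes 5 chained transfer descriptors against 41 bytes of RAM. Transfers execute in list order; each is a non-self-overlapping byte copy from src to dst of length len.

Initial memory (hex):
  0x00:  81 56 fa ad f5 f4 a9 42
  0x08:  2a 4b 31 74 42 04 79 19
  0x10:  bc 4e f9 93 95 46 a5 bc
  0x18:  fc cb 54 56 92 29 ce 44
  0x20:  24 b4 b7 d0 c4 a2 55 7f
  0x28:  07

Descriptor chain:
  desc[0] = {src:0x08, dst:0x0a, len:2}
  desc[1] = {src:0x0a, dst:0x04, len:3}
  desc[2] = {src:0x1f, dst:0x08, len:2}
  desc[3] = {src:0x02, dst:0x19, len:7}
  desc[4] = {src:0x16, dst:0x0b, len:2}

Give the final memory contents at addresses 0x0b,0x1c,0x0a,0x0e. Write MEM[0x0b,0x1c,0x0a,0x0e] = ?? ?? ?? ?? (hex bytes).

MEM[0x0b,0x1c,0x0a,0x0e] = a5 4b 2a 79

#0 dst[0x0a+2] := {0x2a,0x4b}
#1 dst[0x04+3] := {0x2a,0x4b,0x42}
#2 dst[0x08+2] := {0x44,0x24}
#3 dst[0x19+7] := {0xfa,0xad,0x2a,0x4b,0x42,0x42,0x44}
#4 dst[0x0b+2] := {0xa5,0xbc}
query mem[0x0b]=0xa5, mem[0x1c]=0x4b, mem[0x0a]=0x2a, mem[0x0e]=0x79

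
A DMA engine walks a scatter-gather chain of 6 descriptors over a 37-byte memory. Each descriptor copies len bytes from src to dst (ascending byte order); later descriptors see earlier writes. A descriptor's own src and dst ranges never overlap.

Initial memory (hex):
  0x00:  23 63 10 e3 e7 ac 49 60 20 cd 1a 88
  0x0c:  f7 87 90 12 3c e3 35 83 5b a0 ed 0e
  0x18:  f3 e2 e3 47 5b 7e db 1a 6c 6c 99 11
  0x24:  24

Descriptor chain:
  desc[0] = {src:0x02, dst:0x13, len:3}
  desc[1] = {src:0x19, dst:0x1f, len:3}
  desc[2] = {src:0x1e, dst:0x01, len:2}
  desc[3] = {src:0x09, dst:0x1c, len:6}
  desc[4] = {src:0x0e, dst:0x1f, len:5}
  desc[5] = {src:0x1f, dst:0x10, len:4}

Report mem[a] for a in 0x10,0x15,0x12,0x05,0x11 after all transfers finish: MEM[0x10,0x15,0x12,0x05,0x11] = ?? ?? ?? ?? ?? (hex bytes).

D0: mem[0x13..0x15] <- [10 e3 e7]
D1: mem[0x1f..0x21] <- [e2 e3 47]
D2: mem[0x01..0x02] <- [db e2]
D3: mem[0x1c..0x21] <- [cd 1a 88 f7 87 90]
D4: mem[0x1f..0x23] <- [90 12 3c e3 35]
D5: mem[0x10..0x13] <- [90 12 3c e3]
query mem[0x10]=0x90, mem[0x15]=0xe7, mem[0x12]=0x3c, mem[0x05]=0xac, mem[0x11]=0x12

MEM[0x10,0x15,0x12,0x05,0x11] = 90 e7 3c ac 12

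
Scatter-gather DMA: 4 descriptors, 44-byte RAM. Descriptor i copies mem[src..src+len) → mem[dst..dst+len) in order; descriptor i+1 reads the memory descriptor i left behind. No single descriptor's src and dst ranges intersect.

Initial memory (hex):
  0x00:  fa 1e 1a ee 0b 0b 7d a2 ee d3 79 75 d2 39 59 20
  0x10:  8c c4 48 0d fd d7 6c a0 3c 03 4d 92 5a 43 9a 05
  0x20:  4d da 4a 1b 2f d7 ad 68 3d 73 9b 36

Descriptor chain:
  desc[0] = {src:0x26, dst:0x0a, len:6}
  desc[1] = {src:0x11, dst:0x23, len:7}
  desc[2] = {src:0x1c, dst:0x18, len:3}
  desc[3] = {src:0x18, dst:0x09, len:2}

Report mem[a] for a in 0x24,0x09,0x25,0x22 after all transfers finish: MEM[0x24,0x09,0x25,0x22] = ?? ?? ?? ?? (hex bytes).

D0: mem[0x0a..0x0f] <- [ad 68 3d 73 9b 36]
D1: mem[0x23..0x29] <- [c4 48 0d fd d7 6c a0]
D2: mem[0x18..0x1a] <- [5a 43 9a]
D3: mem[0x09..0x0a] <- [5a 43]
query mem[0x24]=0x48, mem[0x09]=0x5a, mem[0x25]=0x0d, mem[0x22]=0x4a

MEM[0x24,0x09,0x25,0x22] = 48 5a 0d 4a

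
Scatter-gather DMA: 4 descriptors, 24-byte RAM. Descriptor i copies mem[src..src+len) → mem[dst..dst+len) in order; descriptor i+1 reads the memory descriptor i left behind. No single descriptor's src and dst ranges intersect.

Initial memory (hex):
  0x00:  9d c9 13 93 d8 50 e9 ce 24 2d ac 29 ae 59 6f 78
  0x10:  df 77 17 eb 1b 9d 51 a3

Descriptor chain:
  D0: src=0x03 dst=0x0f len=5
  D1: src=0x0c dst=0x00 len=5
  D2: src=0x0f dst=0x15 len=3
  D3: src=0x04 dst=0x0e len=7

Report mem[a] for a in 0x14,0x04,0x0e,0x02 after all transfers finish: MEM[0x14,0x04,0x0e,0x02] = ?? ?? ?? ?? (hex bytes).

  after D0: wrote 5B at 0x0f = 93d850e9ce
  after D1: wrote 5B at 0x00 = ae596f93d8
  after D2: wrote 3B at 0x15 = 93d850
  after D3: wrote 7B at 0x0e = d850e9ce242dac
query mem[0x14]=0xac, mem[0x04]=0xd8, mem[0x0e]=0xd8, mem[0x02]=0x6f

MEM[0x14,0x04,0x0e,0x02] = ac d8 d8 6f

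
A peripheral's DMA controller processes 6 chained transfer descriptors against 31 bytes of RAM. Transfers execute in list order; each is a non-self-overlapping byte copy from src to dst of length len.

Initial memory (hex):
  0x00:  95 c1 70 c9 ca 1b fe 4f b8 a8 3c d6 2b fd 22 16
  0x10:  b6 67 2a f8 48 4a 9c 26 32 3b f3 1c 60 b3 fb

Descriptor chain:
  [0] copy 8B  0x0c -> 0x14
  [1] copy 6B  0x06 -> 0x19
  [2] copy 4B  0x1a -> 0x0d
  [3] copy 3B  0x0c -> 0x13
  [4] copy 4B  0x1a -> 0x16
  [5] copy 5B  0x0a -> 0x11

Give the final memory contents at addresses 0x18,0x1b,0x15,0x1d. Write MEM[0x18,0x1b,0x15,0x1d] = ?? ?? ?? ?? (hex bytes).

MEM[0x18,0x1b,0x15,0x1d] = a8 b8 b8 3c

D0: mem[0x14..0x1b] <- [2b fd 22 16 b6 67 2a f8]
D1: mem[0x19..0x1e] <- [fe 4f b8 a8 3c d6]
D2: mem[0x0d..0x10] <- [4f b8 a8 3c]
D3: mem[0x13..0x15] <- [2b 4f b8]
D4: mem[0x16..0x19] <- [4f b8 a8 3c]
D5: mem[0x11..0x15] <- [3c d6 2b 4f b8]
query mem[0x18]=0xa8, mem[0x1b]=0xb8, mem[0x15]=0xb8, mem[0x1d]=0x3c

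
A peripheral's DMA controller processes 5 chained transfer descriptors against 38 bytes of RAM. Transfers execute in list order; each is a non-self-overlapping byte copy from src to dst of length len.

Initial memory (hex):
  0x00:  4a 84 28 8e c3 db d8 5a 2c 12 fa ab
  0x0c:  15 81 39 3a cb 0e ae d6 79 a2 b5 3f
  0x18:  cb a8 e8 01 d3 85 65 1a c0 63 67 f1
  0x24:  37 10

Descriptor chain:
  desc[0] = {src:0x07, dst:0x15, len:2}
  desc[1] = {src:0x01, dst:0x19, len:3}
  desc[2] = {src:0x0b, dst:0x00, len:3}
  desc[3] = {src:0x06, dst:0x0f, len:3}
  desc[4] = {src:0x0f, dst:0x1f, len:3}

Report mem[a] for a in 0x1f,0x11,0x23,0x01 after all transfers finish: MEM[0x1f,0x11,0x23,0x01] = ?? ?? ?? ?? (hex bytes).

  after D0: wrote 2B at 0x15 = 5a2c
  after D1: wrote 3B at 0x19 = 84288e
  after D2: wrote 3B at 0x00 = ab1581
  after D3: wrote 3B at 0x0f = d85a2c
  after D4: wrote 3B at 0x1f = d85a2c
query mem[0x1f]=0xd8, mem[0x11]=0x2c, mem[0x23]=0xf1, mem[0x01]=0x15

MEM[0x1f,0x11,0x23,0x01] = d8 2c f1 15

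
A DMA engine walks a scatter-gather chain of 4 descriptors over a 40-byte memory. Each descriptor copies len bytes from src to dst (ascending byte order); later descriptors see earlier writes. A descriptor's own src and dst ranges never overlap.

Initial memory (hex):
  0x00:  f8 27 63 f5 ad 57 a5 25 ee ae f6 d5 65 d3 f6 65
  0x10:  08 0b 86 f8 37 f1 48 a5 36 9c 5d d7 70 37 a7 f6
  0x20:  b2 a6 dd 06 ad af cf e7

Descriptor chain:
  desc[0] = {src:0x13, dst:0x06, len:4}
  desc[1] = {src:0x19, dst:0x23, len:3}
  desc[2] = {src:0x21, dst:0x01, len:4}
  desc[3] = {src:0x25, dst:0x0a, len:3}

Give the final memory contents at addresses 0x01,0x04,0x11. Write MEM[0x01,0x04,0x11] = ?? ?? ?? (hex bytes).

#0 dst[0x06+4] := {0xf8,0x37,0xf1,0x48}
#1 dst[0x23+3] := {0x9c,0x5d,0xd7}
#2 dst[0x01+4] := {0xa6,0xdd,0x9c,0x5d}
#3 dst[0x0a+3] := {0xd7,0xcf,0xe7}
query mem[0x01]=0xa6, mem[0x04]=0x5d, mem[0x11]=0x0b

MEM[0x01,0x04,0x11] = a6 5d 0b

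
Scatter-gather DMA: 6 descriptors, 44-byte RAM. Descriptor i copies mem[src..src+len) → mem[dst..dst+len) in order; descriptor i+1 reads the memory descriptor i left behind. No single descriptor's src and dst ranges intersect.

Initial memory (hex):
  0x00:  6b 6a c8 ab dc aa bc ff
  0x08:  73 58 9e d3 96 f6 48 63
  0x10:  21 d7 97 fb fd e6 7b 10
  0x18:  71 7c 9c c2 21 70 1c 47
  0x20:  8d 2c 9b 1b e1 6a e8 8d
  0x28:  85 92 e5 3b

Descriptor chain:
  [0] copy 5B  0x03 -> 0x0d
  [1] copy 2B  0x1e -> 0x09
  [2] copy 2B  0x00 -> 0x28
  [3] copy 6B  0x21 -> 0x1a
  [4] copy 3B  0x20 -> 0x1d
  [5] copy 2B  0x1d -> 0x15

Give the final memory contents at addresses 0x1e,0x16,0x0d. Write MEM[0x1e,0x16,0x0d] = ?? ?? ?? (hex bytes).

MEM[0x1e,0x16,0x0d] = 2c 2c ab

[0] 0x03->0x0d len=5 : ab dc aa bc ff
[1] 0x1e->0x09 len=2 : 1c 47
[2] 0x00->0x28 len=2 : 6b 6a
[3] 0x21->0x1a len=6 : 2c 9b 1b e1 6a e8
[4] 0x20->0x1d len=3 : 8d 2c 9b
[5] 0x1d->0x15 len=2 : 8d 2c
query mem[0x1e]=0x2c, mem[0x16]=0x2c, mem[0x0d]=0xab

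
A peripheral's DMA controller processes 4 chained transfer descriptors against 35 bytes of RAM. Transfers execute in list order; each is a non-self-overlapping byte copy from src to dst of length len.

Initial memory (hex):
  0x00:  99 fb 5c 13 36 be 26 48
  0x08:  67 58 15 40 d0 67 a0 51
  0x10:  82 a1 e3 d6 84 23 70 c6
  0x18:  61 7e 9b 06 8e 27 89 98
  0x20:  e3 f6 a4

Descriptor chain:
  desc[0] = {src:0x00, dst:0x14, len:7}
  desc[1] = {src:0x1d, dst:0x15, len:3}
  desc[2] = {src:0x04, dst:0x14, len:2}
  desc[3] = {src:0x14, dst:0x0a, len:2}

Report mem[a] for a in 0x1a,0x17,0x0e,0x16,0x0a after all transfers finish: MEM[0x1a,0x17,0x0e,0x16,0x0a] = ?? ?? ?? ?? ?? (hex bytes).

[0] 0x00->0x14 len=7 : 99 fb 5c 13 36 be 26
[1] 0x1d->0x15 len=3 : 27 89 98
[2] 0x04->0x14 len=2 : 36 be
[3] 0x14->0x0a len=2 : 36 be
query mem[0x1a]=0x26, mem[0x17]=0x98, mem[0x0e]=0xa0, mem[0x16]=0x89, mem[0x0a]=0x36

MEM[0x1a,0x17,0x0e,0x16,0x0a] = 26 98 a0 89 36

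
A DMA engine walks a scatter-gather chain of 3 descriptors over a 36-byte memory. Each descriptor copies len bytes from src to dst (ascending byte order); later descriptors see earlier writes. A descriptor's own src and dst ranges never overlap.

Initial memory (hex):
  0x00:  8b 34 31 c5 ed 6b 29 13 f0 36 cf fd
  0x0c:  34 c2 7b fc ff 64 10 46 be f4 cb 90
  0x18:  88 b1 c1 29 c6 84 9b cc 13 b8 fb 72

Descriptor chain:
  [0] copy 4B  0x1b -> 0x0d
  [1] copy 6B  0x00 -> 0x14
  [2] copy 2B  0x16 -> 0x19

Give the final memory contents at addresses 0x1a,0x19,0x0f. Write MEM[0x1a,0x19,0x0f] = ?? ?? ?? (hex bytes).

MEM[0x1a,0x19,0x0f] = c5 31 84

D0: mem[0x0d..0x10] <- [29 c6 84 9b]
D1: mem[0x14..0x19] <- [8b 34 31 c5 ed 6b]
D2: mem[0x19..0x1a] <- [31 c5]
query mem[0x1a]=0xc5, mem[0x19]=0x31, mem[0x0f]=0x84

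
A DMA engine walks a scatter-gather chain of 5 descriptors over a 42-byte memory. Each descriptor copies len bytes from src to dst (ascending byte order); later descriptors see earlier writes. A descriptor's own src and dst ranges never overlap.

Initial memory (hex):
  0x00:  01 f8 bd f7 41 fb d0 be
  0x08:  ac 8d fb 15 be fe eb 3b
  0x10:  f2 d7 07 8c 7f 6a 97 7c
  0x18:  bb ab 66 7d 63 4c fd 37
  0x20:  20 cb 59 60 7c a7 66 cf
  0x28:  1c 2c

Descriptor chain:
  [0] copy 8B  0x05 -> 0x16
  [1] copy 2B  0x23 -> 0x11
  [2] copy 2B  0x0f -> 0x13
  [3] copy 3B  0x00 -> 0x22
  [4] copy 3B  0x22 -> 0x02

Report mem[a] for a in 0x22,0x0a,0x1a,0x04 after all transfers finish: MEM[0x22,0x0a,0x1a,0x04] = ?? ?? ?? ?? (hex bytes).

MEM[0x22,0x0a,0x1a,0x04] = 01 fb 8d bd

[0] 0x05->0x16 len=8 : fb d0 be ac 8d fb 15 be
[1] 0x23->0x11 len=2 : 60 7c
[2] 0x0f->0x13 len=2 : 3b f2
[3] 0x00->0x22 len=3 : 01 f8 bd
[4] 0x22->0x02 len=3 : 01 f8 bd
query mem[0x22]=0x01, mem[0x0a]=0xfb, mem[0x1a]=0x8d, mem[0x04]=0xbd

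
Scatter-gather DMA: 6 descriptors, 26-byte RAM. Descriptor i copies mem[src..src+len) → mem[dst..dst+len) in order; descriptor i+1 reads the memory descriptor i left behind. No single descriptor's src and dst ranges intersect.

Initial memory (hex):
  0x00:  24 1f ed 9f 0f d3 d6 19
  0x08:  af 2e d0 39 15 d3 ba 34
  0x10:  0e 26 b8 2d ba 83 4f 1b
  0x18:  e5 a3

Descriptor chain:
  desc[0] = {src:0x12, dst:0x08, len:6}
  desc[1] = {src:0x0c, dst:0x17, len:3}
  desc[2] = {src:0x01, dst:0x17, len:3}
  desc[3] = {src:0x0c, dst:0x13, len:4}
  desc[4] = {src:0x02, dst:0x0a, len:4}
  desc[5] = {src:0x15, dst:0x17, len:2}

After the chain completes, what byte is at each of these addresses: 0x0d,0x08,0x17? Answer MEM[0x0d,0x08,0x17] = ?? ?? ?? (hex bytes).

MEM[0x0d,0x08,0x17] = d3 b8 ba

  after D0: wrote 6B at 0x08 = b82dba834f1b
  after D1: wrote 3B at 0x17 = 4f1bba
  after D2: wrote 3B at 0x17 = 1fed9f
  after D3: wrote 4B at 0x13 = 4f1bba34
  after D4: wrote 4B at 0x0a = ed9f0fd3
  after D5: wrote 2B at 0x17 = ba34
query mem[0x0d]=0xd3, mem[0x08]=0xb8, mem[0x17]=0xba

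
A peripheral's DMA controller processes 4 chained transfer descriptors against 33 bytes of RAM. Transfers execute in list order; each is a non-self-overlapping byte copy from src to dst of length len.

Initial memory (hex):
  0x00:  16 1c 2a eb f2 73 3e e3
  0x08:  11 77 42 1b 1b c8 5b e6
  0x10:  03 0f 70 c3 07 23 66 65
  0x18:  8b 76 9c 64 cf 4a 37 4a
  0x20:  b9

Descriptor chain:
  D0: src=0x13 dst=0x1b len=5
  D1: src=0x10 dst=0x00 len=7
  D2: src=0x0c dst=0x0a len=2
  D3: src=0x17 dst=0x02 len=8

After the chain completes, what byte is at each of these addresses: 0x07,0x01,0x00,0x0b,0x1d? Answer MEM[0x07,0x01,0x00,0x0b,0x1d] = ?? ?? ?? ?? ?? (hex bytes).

MEM[0x07,0x01,0x00,0x0b,0x1d] = 07 0f 03 c8 23

#0 dst[0x1b+5] := {0xc3,0x07,0x23,0x66,0x65}
#1 dst[0x00+7] := {0x03,0x0f,0x70,0xc3,0x07,0x23,0x66}
#2 dst[0x0a+2] := {0x1b,0xc8}
#3 dst[0x02+8] := {0x65,0x8b,0x76,0x9c,0xc3,0x07,0x23,0x66}
query mem[0x07]=0x07, mem[0x01]=0x0f, mem[0x00]=0x03, mem[0x0b]=0xc8, mem[0x1d]=0x23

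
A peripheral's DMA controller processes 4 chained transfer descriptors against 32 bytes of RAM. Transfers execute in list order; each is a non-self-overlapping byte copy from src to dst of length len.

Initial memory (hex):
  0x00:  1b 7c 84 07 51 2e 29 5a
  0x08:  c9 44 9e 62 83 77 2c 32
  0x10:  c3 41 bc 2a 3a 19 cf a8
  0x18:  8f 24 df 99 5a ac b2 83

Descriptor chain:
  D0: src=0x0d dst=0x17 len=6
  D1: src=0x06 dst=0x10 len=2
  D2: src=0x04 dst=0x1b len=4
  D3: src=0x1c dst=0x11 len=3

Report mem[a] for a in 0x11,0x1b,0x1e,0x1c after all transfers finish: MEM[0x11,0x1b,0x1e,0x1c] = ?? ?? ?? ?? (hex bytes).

MEM[0x11,0x1b,0x1e,0x1c] = 2e 51 5a 2e

D0: mem[0x17..0x1c] <- [77 2c 32 c3 41 bc]
D1: mem[0x10..0x11] <- [29 5a]
D2: mem[0x1b..0x1e] <- [51 2e 29 5a]
D3: mem[0x11..0x13] <- [2e 29 5a]
query mem[0x11]=0x2e, mem[0x1b]=0x51, mem[0x1e]=0x5a, mem[0x1c]=0x2e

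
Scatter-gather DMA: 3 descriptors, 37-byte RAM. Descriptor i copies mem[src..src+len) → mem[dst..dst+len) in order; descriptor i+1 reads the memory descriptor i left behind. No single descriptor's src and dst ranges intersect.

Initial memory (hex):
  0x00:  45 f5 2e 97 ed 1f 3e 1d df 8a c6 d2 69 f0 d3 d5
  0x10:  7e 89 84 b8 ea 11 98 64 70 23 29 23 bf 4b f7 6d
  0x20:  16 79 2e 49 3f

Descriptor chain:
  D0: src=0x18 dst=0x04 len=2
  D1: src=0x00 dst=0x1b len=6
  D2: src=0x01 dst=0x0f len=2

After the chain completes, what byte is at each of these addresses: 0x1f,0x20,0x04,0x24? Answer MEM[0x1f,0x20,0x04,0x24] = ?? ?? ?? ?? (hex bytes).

  after D0: wrote 2B at 0x04 = 7023
  after D1: wrote 6B at 0x1b = 45f52e977023
  after D2: wrote 2B at 0x0f = f52e
query mem[0x1f]=0x70, mem[0x20]=0x23, mem[0x04]=0x70, mem[0x24]=0x3f

MEM[0x1f,0x20,0x04,0x24] = 70 23 70 3f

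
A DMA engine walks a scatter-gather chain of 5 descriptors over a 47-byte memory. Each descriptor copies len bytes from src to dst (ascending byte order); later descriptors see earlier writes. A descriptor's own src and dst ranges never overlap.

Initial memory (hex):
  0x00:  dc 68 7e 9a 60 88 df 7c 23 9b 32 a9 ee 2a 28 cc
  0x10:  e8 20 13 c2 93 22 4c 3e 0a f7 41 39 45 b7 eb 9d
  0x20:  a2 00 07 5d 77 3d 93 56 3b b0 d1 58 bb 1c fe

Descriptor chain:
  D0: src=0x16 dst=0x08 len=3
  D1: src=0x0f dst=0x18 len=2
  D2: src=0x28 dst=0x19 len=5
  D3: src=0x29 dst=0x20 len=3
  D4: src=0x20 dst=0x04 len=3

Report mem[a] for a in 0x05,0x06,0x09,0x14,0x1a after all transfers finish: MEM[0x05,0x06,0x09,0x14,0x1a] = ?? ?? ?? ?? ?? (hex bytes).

#0 dst[0x08+3] := {0x4c,0x3e,0x0a}
#1 dst[0x18+2] := {0xcc,0xe8}
#2 dst[0x19+5] := {0x3b,0xb0,0xd1,0x58,0xbb}
#3 dst[0x20+3] := {0xb0,0xd1,0x58}
#4 dst[0x04+3] := {0xb0,0xd1,0x58}
query mem[0x05]=0xd1, mem[0x06]=0x58, mem[0x09]=0x3e, mem[0x14]=0x93, mem[0x1a]=0xb0

MEM[0x05,0x06,0x09,0x14,0x1a] = d1 58 3e 93 b0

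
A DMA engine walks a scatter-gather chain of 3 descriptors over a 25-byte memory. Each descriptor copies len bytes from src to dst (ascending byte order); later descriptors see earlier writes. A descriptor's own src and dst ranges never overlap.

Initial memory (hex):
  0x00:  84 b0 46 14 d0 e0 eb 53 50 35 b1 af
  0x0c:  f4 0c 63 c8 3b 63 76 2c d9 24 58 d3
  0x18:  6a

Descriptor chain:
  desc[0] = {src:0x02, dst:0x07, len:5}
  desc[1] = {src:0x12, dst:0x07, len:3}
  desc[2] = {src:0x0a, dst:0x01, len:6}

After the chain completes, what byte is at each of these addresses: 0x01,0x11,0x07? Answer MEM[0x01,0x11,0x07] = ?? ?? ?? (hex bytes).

MEM[0x01,0x11,0x07] = e0 63 76

  after D0: wrote 5B at 0x07 = 4614d0e0eb
  after D1: wrote 3B at 0x07 = 762cd9
  after D2: wrote 6B at 0x01 = e0ebf40c63c8
query mem[0x01]=0xe0, mem[0x11]=0x63, mem[0x07]=0x76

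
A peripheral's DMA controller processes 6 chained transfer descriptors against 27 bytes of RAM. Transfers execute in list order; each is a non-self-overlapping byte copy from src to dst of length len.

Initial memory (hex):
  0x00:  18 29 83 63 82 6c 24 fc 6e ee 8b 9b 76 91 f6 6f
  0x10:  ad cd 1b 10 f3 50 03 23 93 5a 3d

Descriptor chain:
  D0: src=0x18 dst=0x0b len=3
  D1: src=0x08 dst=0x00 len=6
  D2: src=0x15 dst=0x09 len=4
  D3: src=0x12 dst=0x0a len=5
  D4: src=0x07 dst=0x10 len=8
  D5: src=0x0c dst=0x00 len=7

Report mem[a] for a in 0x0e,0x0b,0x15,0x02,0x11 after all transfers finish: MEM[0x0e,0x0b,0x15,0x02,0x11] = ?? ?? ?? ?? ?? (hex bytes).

MEM[0x0e,0x0b,0x15,0x02,0x11] = 03 10 f3 03 6e

D0: mem[0x0b..0x0d] <- [93 5a 3d]
D1: mem[0x00..0x05] <- [6e ee 8b 93 5a 3d]
D2: mem[0x09..0x0c] <- [50 03 23 93]
D3: mem[0x0a..0x0e] <- [1b 10 f3 50 03]
D4: mem[0x10..0x17] <- [fc 6e 50 1b 10 f3 50 03]
D5: mem[0x00..0x06] <- [f3 50 03 6f fc 6e 50]
query mem[0x0e]=0x03, mem[0x0b]=0x10, mem[0x15]=0xf3, mem[0x02]=0x03, mem[0x11]=0x6e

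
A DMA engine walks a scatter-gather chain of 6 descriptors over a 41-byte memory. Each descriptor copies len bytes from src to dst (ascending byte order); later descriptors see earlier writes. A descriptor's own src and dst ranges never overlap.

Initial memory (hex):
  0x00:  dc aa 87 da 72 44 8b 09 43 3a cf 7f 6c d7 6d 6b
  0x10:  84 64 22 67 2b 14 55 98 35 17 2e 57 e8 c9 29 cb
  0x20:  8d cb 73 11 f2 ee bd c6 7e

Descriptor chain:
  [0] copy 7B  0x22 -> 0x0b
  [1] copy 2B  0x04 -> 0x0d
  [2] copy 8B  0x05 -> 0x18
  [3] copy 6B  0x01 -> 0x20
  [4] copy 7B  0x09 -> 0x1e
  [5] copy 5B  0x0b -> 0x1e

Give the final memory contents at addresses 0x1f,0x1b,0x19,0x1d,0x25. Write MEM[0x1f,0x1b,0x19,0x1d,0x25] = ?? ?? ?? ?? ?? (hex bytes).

MEM[0x1f,0x1b,0x19,0x1d,0x25] = 11 43 8b cf 8b

D0: mem[0x0b..0x11] <- [73 11 f2 ee bd c6 7e]
D1: mem[0x0d..0x0e] <- [72 44]
D2: mem[0x18..0x1f] <- [44 8b 09 43 3a cf 73 11]
D3: mem[0x20..0x25] <- [aa 87 da 72 44 8b]
D4: mem[0x1e..0x24] <- [3a cf 73 11 72 44 bd]
D5: mem[0x1e..0x22] <- [73 11 72 44 bd]
query mem[0x1f]=0x11, mem[0x1b]=0x43, mem[0x19]=0x8b, mem[0x1d]=0xcf, mem[0x25]=0x8b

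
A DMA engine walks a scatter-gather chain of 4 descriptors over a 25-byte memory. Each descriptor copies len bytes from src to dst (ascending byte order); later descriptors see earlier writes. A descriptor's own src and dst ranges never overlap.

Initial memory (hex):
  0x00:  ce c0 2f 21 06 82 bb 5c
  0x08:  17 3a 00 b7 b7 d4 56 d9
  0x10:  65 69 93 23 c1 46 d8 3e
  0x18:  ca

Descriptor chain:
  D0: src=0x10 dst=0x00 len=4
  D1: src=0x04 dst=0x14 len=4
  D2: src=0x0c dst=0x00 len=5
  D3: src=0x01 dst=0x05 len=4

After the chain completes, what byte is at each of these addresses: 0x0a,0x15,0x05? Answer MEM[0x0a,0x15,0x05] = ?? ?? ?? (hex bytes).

  after D0: wrote 4B at 0x00 = 65699323
  after D1: wrote 4B at 0x14 = 0682bb5c
  after D2: wrote 5B at 0x00 = b7d456d965
  after D3: wrote 4B at 0x05 = d456d965
query mem[0x0a]=0x00, mem[0x15]=0x82, mem[0x05]=0xd4

MEM[0x0a,0x15,0x05] = 00 82 d4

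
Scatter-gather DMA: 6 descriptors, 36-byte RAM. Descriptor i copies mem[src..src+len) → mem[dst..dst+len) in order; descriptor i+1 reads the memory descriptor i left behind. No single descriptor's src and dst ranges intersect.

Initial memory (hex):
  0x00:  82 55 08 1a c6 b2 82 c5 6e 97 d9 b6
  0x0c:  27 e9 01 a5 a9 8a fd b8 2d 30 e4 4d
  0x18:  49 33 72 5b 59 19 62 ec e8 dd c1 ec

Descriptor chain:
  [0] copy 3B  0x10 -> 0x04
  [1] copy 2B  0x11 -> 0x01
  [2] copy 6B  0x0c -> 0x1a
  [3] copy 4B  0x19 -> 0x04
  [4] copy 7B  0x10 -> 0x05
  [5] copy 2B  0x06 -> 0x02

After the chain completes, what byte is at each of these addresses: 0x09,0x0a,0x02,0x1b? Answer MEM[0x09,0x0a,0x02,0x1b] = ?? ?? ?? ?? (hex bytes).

MEM[0x09,0x0a,0x02,0x1b] = 2d 30 8a e9

D0: mem[0x04..0x06] <- [a9 8a fd]
D1: mem[0x01..0x02] <- [8a fd]
D2: mem[0x1a..0x1f] <- [27 e9 01 a5 a9 8a]
D3: mem[0x04..0x07] <- [33 27 e9 01]
D4: mem[0x05..0x0b] <- [a9 8a fd b8 2d 30 e4]
D5: mem[0x02..0x03] <- [8a fd]
query mem[0x09]=0x2d, mem[0x0a]=0x30, mem[0x02]=0x8a, mem[0x1b]=0xe9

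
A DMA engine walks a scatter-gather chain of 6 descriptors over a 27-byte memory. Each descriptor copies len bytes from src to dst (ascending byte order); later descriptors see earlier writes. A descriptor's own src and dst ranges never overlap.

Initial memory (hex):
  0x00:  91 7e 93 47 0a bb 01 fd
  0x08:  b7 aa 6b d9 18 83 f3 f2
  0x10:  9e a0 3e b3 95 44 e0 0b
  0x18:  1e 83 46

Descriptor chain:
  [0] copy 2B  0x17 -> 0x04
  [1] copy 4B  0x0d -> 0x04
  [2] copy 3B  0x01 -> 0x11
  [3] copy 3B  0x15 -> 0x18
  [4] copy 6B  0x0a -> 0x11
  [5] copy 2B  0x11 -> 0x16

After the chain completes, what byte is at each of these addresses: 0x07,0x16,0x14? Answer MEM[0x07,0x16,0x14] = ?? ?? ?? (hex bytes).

MEM[0x07,0x16,0x14] = 9e 6b 83

D0: mem[0x04..0x05] <- [0b 1e]
D1: mem[0x04..0x07] <- [83 f3 f2 9e]
D2: mem[0x11..0x13] <- [7e 93 47]
D3: mem[0x18..0x1a] <- [44 e0 0b]
D4: mem[0x11..0x16] <- [6b d9 18 83 f3 f2]
D5: mem[0x16..0x17] <- [6b d9]
query mem[0x07]=0x9e, mem[0x16]=0x6b, mem[0x14]=0x83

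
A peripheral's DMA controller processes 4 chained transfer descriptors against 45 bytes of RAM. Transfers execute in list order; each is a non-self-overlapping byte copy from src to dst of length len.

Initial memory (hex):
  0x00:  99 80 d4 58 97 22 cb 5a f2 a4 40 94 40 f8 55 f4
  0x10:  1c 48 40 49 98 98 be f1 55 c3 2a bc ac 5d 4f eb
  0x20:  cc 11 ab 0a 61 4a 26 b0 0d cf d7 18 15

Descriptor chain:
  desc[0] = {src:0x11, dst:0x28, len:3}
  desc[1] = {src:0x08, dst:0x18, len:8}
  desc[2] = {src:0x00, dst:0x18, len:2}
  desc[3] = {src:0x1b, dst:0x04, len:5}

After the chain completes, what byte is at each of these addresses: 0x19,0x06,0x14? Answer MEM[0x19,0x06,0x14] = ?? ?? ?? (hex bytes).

MEM[0x19,0x06,0x14] = 80 f8 98

D0: mem[0x28..0x2a] <- [48 40 49]
D1: mem[0x18..0x1f] <- [f2 a4 40 94 40 f8 55 f4]
D2: mem[0x18..0x19] <- [99 80]
D3: mem[0x04..0x08] <- [94 40 f8 55 f4]
query mem[0x19]=0x80, mem[0x06]=0xf8, mem[0x14]=0x98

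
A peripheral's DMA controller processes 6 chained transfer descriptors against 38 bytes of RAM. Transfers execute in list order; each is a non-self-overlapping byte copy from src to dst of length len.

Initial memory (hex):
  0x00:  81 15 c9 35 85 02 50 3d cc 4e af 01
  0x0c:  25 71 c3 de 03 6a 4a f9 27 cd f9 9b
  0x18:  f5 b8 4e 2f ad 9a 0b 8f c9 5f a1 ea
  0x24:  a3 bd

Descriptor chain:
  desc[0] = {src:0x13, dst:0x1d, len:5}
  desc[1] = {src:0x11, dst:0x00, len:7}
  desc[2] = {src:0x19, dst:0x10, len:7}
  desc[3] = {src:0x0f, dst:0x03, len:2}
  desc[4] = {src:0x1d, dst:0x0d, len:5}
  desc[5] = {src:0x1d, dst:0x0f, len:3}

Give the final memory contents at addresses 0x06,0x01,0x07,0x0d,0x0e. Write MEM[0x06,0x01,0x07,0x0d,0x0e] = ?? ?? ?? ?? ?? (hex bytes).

MEM[0x06,0x01,0x07,0x0d,0x0e] = 9b 4a 3d f9 27

[0] 0x13->0x1d len=5 : f9 27 cd f9 9b
[1] 0x11->0x00 len=7 : 6a 4a f9 27 cd f9 9b
[2] 0x19->0x10 len=7 : b8 4e 2f ad f9 27 cd
[3] 0x0f->0x03 len=2 : de b8
[4] 0x1d->0x0d len=5 : f9 27 cd f9 9b
[5] 0x1d->0x0f len=3 : f9 27 cd
query mem[0x06]=0x9b, mem[0x01]=0x4a, mem[0x07]=0x3d, mem[0x0d]=0xf9, mem[0x0e]=0x27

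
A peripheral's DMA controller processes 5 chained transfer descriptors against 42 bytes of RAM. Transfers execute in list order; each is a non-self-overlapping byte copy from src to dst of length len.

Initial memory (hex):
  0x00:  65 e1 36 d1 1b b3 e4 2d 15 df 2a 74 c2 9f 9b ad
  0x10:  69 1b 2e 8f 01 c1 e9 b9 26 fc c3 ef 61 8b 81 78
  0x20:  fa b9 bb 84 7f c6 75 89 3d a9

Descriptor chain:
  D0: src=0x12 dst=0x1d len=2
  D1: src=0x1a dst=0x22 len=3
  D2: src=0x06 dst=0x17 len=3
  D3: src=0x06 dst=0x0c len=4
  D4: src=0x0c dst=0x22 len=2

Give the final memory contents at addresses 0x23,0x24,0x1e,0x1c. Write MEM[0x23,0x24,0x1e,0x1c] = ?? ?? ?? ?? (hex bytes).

MEM[0x23,0x24,0x1e,0x1c] = 2d 61 8f 61

  after D0: wrote 2B at 0x1d = 2e8f
  after D1: wrote 3B at 0x22 = c3ef61
  after D2: wrote 3B at 0x17 = e42d15
  after D3: wrote 4B at 0x0c = e42d15df
  after D4: wrote 2B at 0x22 = e42d
query mem[0x23]=0x2d, mem[0x24]=0x61, mem[0x1e]=0x8f, mem[0x1c]=0x61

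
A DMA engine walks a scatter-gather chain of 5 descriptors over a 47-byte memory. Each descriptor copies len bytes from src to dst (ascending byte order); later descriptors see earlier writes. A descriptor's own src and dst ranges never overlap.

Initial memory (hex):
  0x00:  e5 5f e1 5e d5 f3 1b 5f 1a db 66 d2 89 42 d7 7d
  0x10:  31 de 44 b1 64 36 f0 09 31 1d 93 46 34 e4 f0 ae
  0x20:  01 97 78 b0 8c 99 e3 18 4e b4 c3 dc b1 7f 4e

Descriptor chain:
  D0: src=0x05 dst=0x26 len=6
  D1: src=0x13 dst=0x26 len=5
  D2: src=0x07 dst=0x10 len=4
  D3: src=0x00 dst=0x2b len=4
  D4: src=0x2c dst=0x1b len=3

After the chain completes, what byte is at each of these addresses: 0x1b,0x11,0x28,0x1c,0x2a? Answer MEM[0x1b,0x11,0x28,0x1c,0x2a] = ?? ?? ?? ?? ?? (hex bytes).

  after D0: wrote 6B at 0x26 = f31b5f1adb66
  after D1: wrote 5B at 0x26 = b16436f009
  after D2: wrote 4B at 0x10 = 5f1adb66
  after D3: wrote 4B at 0x2b = e55fe15e
  after D4: wrote 3B at 0x1b = 5fe15e
query mem[0x1b]=0x5f, mem[0x11]=0x1a, mem[0x28]=0x36, mem[0x1c]=0xe1, mem[0x2a]=0x09

MEM[0x1b,0x11,0x28,0x1c,0x2a] = 5f 1a 36 e1 09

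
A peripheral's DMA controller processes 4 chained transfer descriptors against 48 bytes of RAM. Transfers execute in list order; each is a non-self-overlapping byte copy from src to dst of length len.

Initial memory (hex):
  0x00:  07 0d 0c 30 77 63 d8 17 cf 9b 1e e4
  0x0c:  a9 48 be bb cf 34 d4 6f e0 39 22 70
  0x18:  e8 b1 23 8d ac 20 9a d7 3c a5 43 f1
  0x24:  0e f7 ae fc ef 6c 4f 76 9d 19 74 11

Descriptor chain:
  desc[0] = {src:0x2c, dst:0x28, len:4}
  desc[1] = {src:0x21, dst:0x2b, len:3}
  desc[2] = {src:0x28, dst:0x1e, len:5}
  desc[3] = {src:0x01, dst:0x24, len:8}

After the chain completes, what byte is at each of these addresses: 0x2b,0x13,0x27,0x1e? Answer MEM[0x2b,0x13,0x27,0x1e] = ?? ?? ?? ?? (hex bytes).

D0: mem[0x28..0x2b] <- [9d 19 74 11]
D1: mem[0x2b..0x2d] <- [a5 43 f1]
D2: mem[0x1e..0x22] <- [9d 19 74 a5 43]
D3: mem[0x24..0x2b] <- [0d 0c 30 77 63 d8 17 cf]
query mem[0x2b]=0xcf, mem[0x13]=0x6f, mem[0x27]=0x77, mem[0x1e]=0x9d

MEM[0x2b,0x13,0x27,0x1e] = cf 6f 77 9d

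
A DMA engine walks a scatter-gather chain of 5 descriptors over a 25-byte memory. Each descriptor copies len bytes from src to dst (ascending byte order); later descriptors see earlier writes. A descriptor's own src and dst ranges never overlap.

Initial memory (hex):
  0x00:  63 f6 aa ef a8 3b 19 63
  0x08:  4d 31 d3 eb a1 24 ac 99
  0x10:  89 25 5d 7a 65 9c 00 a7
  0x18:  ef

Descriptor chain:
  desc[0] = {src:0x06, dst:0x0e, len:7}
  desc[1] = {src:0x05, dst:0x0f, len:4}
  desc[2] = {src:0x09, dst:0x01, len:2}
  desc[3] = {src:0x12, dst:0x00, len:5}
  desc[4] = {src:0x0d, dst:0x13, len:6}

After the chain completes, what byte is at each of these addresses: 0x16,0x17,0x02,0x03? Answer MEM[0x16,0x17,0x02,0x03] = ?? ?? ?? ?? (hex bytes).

MEM[0x16,0x17,0x02,0x03] = 19 63 a1 9c

#0 dst[0x0e+7] := {0x19,0x63,0x4d,0x31,0xd3,0xeb,0xa1}
#1 dst[0x0f+4] := {0x3b,0x19,0x63,0x4d}
#2 dst[0x01+2] := {0x31,0xd3}
#3 dst[0x00+5] := {0x4d,0xeb,0xa1,0x9c,0x00}
#4 dst[0x13+6] := {0x24,0x19,0x3b,0x19,0x63,0x4d}
query mem[0x16]=0x19, mem[0x17]=0x63, mem[0x02]=0xa1, mem[0x03]=0x9c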